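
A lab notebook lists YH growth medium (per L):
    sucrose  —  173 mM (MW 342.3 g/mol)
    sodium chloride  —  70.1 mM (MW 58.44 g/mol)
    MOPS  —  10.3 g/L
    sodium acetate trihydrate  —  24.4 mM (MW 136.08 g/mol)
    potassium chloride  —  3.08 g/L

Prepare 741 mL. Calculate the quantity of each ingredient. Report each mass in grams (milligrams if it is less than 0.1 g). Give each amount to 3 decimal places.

sucrose 43.880 g; sodium chloride 3.036 g; MOPS 7.632 g; sodium acetate trihydrate 2.460 g; potassium chloride 2.282 g

Working volume: 741 mL = 0.741 L.
sucrose: 173 mmol/L × 342.3 g/mol × 0.741 L ÷ 1000 = 43.880 g
sodium chloride: 70.1 mmol/L × 58.44 g/mol × 0.741 L ÷ 1000 = 3.036 g
MOPS: 10.3 g/L × 0.741 L = 7.632 g
sodium acetate trihydrate: 24.4 mmol/L × 136.08 g/mol × 0.741 L ÷ 1000 = 2.460 g
potassium chloride: 3.08 g/L × 0.741 L = 2.282 g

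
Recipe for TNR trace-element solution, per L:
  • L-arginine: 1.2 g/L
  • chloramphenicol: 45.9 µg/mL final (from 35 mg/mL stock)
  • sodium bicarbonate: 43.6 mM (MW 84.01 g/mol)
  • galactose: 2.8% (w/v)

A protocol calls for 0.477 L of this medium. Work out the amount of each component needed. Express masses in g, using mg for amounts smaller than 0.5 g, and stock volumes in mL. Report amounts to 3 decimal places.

Working volume: 0.477 L.
L-arginine: 1.2 g/L × 0.477 L = 0.572 g
chloramphenicol: V = C2·V2/C1 = 45.9 µg/mL × 477 mL ÷ 35000 µg/mL = 0.626 mL
sodium bicarbonate: 43.6 mmol/L × 84.01 g/mol × 0.477 L ÷ 1000 = 1.747 g
galactose: 2.8 g per 100 mL × 477 mL ÷ 100 = 13.356 g

L-arginine 0.572 g; chloramphenicol 0.626 mL; sodium bicarbonate 1.747 g; galactose 13.356 g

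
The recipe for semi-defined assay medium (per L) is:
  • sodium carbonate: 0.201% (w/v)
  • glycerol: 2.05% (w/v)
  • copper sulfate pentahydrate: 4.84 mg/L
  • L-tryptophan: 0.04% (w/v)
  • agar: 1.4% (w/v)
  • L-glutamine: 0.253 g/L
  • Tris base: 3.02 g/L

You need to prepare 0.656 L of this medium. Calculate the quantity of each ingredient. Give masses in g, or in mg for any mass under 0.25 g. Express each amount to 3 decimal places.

sodium carbonate 1.319 g; glycerol 13.448 g; copper sulfate pentahydrate 3.175 mg; L-tryptophan 0.262 g; agar 9.184 g; L-glutamine 165.968 mg; Tris base 1.981 g

Scale factor relative to 1 L: 0.656.
sodium carbonate: 0.201% w/v = 2.01 g/L → 2.01 × 0.656 L = 1.319 g
glycerol: 2.05% w/v = 20.5 g/L → 20.5 × 0.656 L = 13.448 g
copper sulfate pentahydrate: 4.84 mg/L × 0.656 L = 3.175 mg
L-tryptophan: 0.04% w/v = 0.4 g/L → 0.4 × 0.656 L = 0.262 g
agar: 1.4% w/v = 14 g/L → 14 × 0.656 L = 9.184 g
L-glutamine: 0.253 g/L × 0.656 L = 0.165968 g = 165.968 mg
Tris base: 3.02 g/L × 0.656 L = 1.981 g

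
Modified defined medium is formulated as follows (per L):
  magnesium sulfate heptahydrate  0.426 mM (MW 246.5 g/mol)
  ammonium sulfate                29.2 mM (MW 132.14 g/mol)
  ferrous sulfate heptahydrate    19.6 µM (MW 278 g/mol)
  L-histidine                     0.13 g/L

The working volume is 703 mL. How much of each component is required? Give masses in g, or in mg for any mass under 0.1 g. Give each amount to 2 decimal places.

magnesium sulfate heptahydrate 73.82 mg; ammonium sulfate 2.71 g; ferrous sulfate heptahydrate 3.83 mg; L-histidine 91.39 mg

Scale factor relative to 1 L: 0.703.
magnesium sulfate heptahydrate: 0.426 mmol/L × 246.5 mg/mmol × 0.703 L = 73.82 mg
ammonium sulfate: 29.2 mmol/L × 132.14 g/mol × 0.703 L ÷ 1000 = 2.71 g
ferrous sulfate heptahydrate: 19.6 µmol/L × 278 g/mol × 0.703 L ÷ 1000 = 3.83 mg
L-histidine: 0.13 g/L × 0.703 L = 0.09139 g = 91.39 mg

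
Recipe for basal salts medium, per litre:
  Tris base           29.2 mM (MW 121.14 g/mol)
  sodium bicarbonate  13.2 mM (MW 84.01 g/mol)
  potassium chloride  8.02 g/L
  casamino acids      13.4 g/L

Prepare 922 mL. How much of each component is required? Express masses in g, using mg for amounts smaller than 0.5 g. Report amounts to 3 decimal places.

Tris base 3.261 g; sodium bicarbonate 1.022 g; potassium chloride 7.394 g; casamino acids 12.355 g

Target volume = 922 mL = 0.922 L.
Tris base: 29.2 mmol/L × 121.14 g/mol × 0.922 L ÷ 1000 = 3.261 g
sodium bicarbonate: 13.2 mmol/L × 84.01 g/mol × 0.922 L ÷ 1000 = 1.022 g
potassium chloride: 8.02 g/L × 0.922 L = 7.394 g
casamino acids: 13.4 g/L × 0.922 L = 12.355 g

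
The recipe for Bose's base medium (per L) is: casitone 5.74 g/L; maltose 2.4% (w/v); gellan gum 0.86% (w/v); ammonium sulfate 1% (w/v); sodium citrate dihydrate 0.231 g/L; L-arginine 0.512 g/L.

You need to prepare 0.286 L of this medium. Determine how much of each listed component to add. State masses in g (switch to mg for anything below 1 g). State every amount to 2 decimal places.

casitone 1.64 g; maltose 6.86 g; gellan gum 2.46 g; ammonium sulfate 2.86 g; sodium citrate dihydrate 66.07 mg; L-arginine 146.43 mg

Scale factor relative to 1 L: 0.286.
casitone: 5.74 g/L × 0.286 L = 1.64 g
maltose: 2.4% w/v = 24 g/L → 24 × 0.286 L = 6.86 g
gellan gum: 0.86 g per 100 mL × 286 mL ÷ 100 = 2.46 g
ammonium sulfate: 1% w/v = 10 g/L → 10 × 0.286 L = 2.86 g
sodium citrate dihydrate: 0.231 g/L × 0.286 L = 0.066066 g = 66.07 mg
L-arginine: 0.512 g/L × 0.286 L = 0.146432 g = 146.43 mg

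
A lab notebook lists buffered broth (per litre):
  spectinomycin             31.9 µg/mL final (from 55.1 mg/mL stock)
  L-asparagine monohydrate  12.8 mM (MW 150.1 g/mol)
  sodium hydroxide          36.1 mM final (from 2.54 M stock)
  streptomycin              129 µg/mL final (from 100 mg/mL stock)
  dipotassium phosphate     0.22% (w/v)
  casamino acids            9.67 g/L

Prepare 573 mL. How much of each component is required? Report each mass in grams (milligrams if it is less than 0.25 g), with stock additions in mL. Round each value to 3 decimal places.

spectinomycin 0.332 mL; L-asparagine monohydrate 1.101 g; sodium hydroxide 8.144 mL; streptomycin 0.739 mL; dipotassium phosphate 1.261 g; casamino acids 5.541 g

Working volume: 573 mL = 0.573 L.
spectinomycin: V = C2·V2/C1 = 31.9 µg/mL × 573 mL ÷ 55100 µg/mL = 0.332 mL
L-asparagine monohydrate: 12.8 mmol/L × 150.1 g/mol × 0.573 L ÷ 1000 = 1.101 g
sodium hydroxide: C1V1 = C2V2 → 36.1 mM × 573 mL ÷ 2540 mM = 8.144 mL
streptomycin: C1V1 = C2V2 → 129 µg/mL × 573 mL ÷ 100000 µg/mL = 0.739 mL
dipotassium phosphate: 0.22 g per 100 mL × 573 mL ÷ 100 = 1.261 g
casamino acids: 9.67 g/L × 0.573 L = 5.541 g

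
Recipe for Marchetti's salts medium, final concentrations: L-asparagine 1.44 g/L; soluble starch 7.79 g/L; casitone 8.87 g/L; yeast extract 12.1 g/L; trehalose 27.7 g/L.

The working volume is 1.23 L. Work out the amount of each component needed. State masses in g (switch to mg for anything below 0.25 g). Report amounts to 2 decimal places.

L-asparagine 1.77 g; soluble starch 9.58 g; casitone 10.91 g; yeast extract 14.88 g; trehalose 34.07 g

Scale factor relative to 1 L: 1.23.
L-asparagine: 1.44 g/L × 1.23 L = 1.77 g
soluble starch: 7.79 g/L × 1.23 L = 9.58 g
casitone: 8.87 g/L × 1.23 L = 10.91 g
yeast extract: 12.1 g/L × 1.23 L = 14.88 g
trehalose: 27.7 g/L × 1.23 L = 34.07 g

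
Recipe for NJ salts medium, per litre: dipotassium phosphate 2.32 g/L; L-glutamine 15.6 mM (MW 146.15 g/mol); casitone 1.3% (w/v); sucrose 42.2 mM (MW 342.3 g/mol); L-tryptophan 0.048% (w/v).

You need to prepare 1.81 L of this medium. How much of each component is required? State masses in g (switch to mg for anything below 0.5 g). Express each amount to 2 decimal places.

Scale factor relative to 1 L: 1.81.
dipotassium phosphate: 2.32 g/L × 1.81 L = 4.20 g
L-glutamine: 15.6 mmol/L × 146.15 g/mol × 1.81 L ÷ 1000 = 4.13 g
casitone: 1.3 g per 100 mL × 1810 mL ÷ 100 = 23.53 g
sucrose: 42.2 mmol/L × 342.3 g/mol × 1.81 L ÷ 1000 = 26.15 g
L-tryptophan: 0.048 g per 100 mL × 1810 mL ÷ 100 = 0.87 g

dipotassium phosphate 4.20 g; L-glutamine 4.13 g; casitone 23.53 g; sucrose 26.15 g; L-tryptophan 0.87 g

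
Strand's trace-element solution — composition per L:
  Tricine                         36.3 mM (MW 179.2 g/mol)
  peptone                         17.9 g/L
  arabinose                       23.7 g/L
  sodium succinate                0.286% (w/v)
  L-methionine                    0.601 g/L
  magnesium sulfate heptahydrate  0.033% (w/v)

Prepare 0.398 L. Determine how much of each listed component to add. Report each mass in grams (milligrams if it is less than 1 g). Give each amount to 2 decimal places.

Tricine 2.59 g; peptone 7.12 g; arabinose 9.43 g; sodium succinate 1.14 g; L-methionine 239.20 mg; magnesium sulfate heptahydrate 131.34 mg

Scale factor relative to 1 L: 0.398.
Tricine: 36.3 mmol/L × 179.2 g/mol × 0.398 L ÷ 1000 = 2.59 g
peptone: 17.9 g/L × 0.398 L = 7.12 g
arabinose: 23.7 g/L × 0.398 L = 9.43 g
sodium succinate: 0.286 g per 100 mL × 398 mL ÷ 100 = 1.14 g
L-methionine: 0.601 g/L × 0.398 L = 0.239198 g = 239.20 mg
magnesium sulfate heptahydrate: 0.033% w/v = 0.33 g/L → 0.33 × 0.398 L = 0.13134 g = 131.34 mg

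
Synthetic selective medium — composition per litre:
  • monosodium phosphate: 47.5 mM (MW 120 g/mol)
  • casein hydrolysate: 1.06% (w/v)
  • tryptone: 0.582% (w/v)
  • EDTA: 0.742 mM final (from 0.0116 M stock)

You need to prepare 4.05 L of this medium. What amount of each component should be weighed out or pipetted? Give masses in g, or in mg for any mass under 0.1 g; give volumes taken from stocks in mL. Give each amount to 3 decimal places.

Scale factor relative to 1 L: 4.05.
monosodium phosphate: 47.5 mmol/L × 120 g/mol × 4.05 L ÷ 1000 = 23.085 g
casein hydrolysate: 1.06% w/v = 10.6 g/L → 10.6 × 4.05 L = 42.930 g
tryptone: 0.582% w/v = 5.82 g/L → 5.82 × 4.05 L = 23.571 g
EDTA: V = C2·V2/C1 = 0.742 mM × 4050 mL ÷ 11.6 mM = 259.060 mL

monosodium phosphate 23.085 g; casein hydrolysate 42.930 g; tryptone 23.571 g; EDTA 259.060 mL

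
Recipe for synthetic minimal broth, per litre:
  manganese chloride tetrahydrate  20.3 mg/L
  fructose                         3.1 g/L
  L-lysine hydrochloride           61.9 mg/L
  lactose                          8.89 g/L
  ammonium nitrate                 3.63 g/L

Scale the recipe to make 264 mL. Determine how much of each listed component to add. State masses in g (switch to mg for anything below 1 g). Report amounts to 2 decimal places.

manganese chloride tetrahydrate 5.36 mg; fructose 818.40 mg; L-lysine hydrochloride 16.34 mg; lactose 2.35 g; ammonium nitrate 958.32 mg

Working volume: 264 mL = 0.264 L.
manganese chloride tetrahydrate: 20.3 mg/L × 0.264 L = 5.36 mg
fructose: 3.1 g/L × 0.264 L = 0.8184 g = 818.40 mg
L-lysine hydrochloride: 61.9 mg/L × 0.264 L = 16.34 mg
lactose: 8.89 g/L × 0.264 L = 2.35 g
ammonium nitrate: 3.63 g/L × 0.264 L = 0.95832 g = 958.32 mg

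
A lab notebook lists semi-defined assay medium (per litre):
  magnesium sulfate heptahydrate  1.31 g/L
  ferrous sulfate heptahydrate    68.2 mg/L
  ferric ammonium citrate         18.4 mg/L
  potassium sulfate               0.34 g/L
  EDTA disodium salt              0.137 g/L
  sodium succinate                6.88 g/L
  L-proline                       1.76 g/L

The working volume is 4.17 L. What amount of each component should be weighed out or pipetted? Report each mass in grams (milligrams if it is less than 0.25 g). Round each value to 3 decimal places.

magnesium sulfate heptahydrate 5.463 g; ferrous sulfate heptahydrate 0.284 g; ferric ammonium citrate 76.728 mg; potassium sulfate 1.418 g; EDTA disodium salt 0.571 g; sodium succinate 28.690 g; L-proline 7.339 g

Working volume: 4.17 L.
magnesium sulfate heptahydrate: 1.31 g/L × 4.17 L = 5.463 g
ferrous sulfate heptahydrate: 68.2 mg/L × 4.17 L = 284.394 mg = 0.284 g
ferric ammonium citrate: 18.4 mg/L × 4.17 L = 76.728 mg
potassium sulfate: 0.34 g/L × 4.17 L = 1.418 g
EDTA disodium salt: 0.137 g/L × 4.17 L = 0.571 g
sodium succinate: 6.88 g/L × 4.17 L = 28.690 g
L-proline: 1.76 g/L × 4.17 L = 7.339 g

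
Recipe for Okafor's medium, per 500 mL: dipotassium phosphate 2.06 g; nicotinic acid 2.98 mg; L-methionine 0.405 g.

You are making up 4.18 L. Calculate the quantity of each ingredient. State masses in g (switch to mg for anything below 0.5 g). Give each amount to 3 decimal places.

dipotassium phosphate 17.222 g; nicotinic acid 24.913 mg; L-methionine 3.386 g

Scale factor = 4180 mL / 500 mL = 8.36.
dipotassium phosphate: 2.06 g × (4180 mL / 500 mL) = 17.222 g
nicotinic acid: 2.98 mg × (4180 mL / 500 mL) = 24.913 mg
L-methionine: 0.405 g × (4180 mL / 500 mL) = 3.386 g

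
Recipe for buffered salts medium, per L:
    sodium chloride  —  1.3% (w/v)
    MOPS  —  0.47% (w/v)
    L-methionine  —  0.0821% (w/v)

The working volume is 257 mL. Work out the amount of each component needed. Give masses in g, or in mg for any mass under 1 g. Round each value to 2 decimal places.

sodium chloride 3.34 g; MOPS 1.21 g; L-methionine 211.00 mg

Scale factor relative to 1 L: 0.257.
sodium chloride: 1.3% w/v = 13 g/L → 13 × 0.257 L = 3.34 g
MOPS: 0.47% w/v = 4.7 g/L → 4.7 × 0.257 L = 1.21 g
L-methionine: 0.0821 g per 100 mL × 257 mL ÷ 100 = 0.210997 g = 211.00 mg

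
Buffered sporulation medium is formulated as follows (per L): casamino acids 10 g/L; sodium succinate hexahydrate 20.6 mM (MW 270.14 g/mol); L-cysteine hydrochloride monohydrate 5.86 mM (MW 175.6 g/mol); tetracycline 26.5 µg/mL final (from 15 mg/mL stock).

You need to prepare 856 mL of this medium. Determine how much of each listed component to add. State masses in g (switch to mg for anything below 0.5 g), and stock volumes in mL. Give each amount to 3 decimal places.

casamino acids 8.560 g; sodium succinate hexahydrate 4.764 g; L-cysteine hydrochloride monohydrate 0.881 g; tetracycline 1.512 mL

Scale factor relative to 1 L: 0.856.
casamino acids: 10 g/L × 0.856 L = 8.560 g
sodium succinate hexahydrate: 20.6 mmol/L × 270.14 g/mol × 0.856 L ÷ 1000 = 4.764 g
L-cysteine hydrochloride monohydrate: 5.86 mmol/L × 175.6 g/mol × 0.856 L ÷ 1000 = 0.881 g
tetracycline: V = C2·V2/C1 = 26.5 µg/mL × 856 mL ÷ 15000 µg/mL = 1.512 mL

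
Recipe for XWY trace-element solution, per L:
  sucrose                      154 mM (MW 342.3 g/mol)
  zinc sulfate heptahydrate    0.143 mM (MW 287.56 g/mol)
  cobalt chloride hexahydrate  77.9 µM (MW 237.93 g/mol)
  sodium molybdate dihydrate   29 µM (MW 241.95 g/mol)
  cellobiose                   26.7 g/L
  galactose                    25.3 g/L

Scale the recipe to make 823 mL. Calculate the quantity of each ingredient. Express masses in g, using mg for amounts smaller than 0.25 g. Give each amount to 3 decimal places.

sucrose 43.384 g; zinc sulfate heptahydrate 33.843 mg; cobalt chloride hexahydrate 15.254 mg; sodium molybdate dihydrate 5.775 mg; cellobiose 21.974 g; galactose 20.822 g

Target volume = 823 mL = 0.823 L.
sucrose: 154 mmol/L × 342.3 g/mol × 0.823 L ÷ 1000 = 43.384 g
zinc sulfate heptahydrate: 0.143 mmol/L × 287.56 mg/mmol × 0.823 L = 33.843 mg
cobalt chloride hexahydrate: 77.9 µmol/L × 237.93 g/mol × 0.823 L ÷ 1000 = 15.254 mg
sodium molybdate dihydrate: 29 µmol/L × 241.95 g/mol × 0.823 L ÷ 1000 = 5.775 mg
cellobiose: 26.7 g/L × 0.823 L = 21.974 g
galactose: 25.3 g/L × 0.823 L = 20.822 g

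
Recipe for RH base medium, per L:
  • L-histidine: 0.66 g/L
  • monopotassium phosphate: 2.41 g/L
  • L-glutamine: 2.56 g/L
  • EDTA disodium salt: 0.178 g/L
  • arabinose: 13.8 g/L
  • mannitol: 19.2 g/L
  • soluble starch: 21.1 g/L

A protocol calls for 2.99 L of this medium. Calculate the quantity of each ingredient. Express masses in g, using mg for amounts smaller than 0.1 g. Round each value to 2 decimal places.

Working volume: 2.99 L.
L-histidine: 0.66 g/L × 2.99 L = 1.97 g
monopotassium phosphate: 2.41 g/L × 2.99 L = 7.21 g
L-glutamine: 2.56 g/L × 2.99 L = 7.65 g
EDTA disodium salt: 0.178 g/L × 2.99 L = 0.53 g
arabinose: 13.8 g/L × 2.99 L = 41.26 g
mannitol: 19.2 g/L × 2.99 L = 57.41 g
soluble starch: 21.1 g/L × 2.99 L = 63.09 g

L-histidine 1.97 g; monopotassium phosphate 7.21 g; L-glutamine 7.65 g; EDTA disodium salt 0.53 g; arabinose 41.26 g; mannitol 57.41 g; soluble starch 63.09 g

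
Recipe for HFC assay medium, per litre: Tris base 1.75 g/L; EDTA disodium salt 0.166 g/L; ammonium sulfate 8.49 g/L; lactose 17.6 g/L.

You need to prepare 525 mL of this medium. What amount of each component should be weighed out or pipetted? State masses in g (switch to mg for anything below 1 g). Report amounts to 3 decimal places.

Tris base 918.750 mg; EDTA disodium salt 87.150 mg; ammonium sulfate 4.457 g; lactose 9.240 g

Scale factor relative to 1 L: 0.525.
Tris base: 1.75 g/L × 0.525 L = 0.91875 g = 918.750 mg
EDTA disodium salt: 0.166 g/L × 0.525 L = 0.08715 g = 87.150 mg
ammonium sulfate: 8.49 g/L × 0.525 L = 4.457 g
lactose: 17.6 g/L × 0.525 L = 9.240 g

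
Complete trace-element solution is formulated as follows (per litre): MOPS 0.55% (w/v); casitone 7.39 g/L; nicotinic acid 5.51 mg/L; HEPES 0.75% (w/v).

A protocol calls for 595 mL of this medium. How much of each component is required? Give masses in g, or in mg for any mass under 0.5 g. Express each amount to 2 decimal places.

Scale factor relative to 1 L: 0.595.
MOPS: 0.55 g per 100 mL × 595 mL ÷ 100 = 3.27 g
casitone: 7.39 g/L × 0.595 L = 4.40 g
nicotinic acid: 5.51 mg/L × 0.595 L = 3.28 mg
HEPES: 0.75% w/v = 7.5 g/L → 7.5 × 0.595 L = 4.46 g

MOPS 3.27 g; casitone 4.40 g; nicotinic acid 3.28 mg; HEPES 4.46 g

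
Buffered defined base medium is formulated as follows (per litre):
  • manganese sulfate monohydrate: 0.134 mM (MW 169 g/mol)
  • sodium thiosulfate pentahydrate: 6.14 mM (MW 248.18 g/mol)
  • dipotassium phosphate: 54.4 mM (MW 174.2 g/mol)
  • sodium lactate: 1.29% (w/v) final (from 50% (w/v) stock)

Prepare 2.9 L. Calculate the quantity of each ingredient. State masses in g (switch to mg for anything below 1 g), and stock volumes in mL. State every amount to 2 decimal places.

manganese sulfate monohydrate 65.67 mg; sodium thiosulfate pentahydrate 4.42 g; dipotassium phosphate 27.48 g; sodium lactate 74.82 mL

Scale factor relative to 1 L: 2.9.
manganese sulfate monohydrate: 0.134 mmol/L × 169 mg/mmol × 2.9 L = 65.67 mg
sodium thiosulfate pentahydrate: 6.14 mmol/L × 248.18 g/mol × 2.9 L ÷ 1000 = 4.42 g
dipotassium phosphate: 54.4 mmol/L × 174.2 g/mol × 2.9 L ÷ 1000 = 27.48 g
sodium lactate: dilute stock: 1.29% ÷ 50% × 2900 mL = 74.82 mL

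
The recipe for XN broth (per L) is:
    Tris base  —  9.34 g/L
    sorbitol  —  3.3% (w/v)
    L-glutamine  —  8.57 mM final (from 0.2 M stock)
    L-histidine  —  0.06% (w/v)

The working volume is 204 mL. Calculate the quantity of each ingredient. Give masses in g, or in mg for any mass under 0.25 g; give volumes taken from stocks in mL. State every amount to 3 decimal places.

Working volume: 204 mL = 0.204 L.
Tris base: 9.34 g/L × 0.204 L = 1.905 g
sorbitol: 3.3 g per 100 mL × 204 mL ÷ 100 = 6.732 g
L-glutamine: V = C2·V2/C1 = 8.57 mM × 204 mL ÷ 200 mM = 8.741 mL
L-histidine: 0.06 g per 100 mL × 204 mL ÷ 100 = 0.1224 g = 122.400 mg

Tris base 1.905 g; sorbitol 6.732 g; L-glutamine 8.741 mL; L-histidine 122.400 mg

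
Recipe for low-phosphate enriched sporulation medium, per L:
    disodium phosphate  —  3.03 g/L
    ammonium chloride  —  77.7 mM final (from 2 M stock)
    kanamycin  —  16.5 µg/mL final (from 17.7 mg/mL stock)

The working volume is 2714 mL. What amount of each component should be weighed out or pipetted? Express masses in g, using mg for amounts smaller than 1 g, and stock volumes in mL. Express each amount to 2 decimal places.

Scale factor relative to 1 L: 2.714.
disodium phosphate: 3.03 g/L × 2.714 L = 8.22 g
ammonium chloride: V = C2·V2/C1 = 77.7 mM × 2714 mL ÷ 2000 mM = 105.44 mL
kanamycin: dilute stock: 16.5 µg/mL × 2714 mL ÷ 17700 µg/mL = 2.53 mL

disodium phosphate 8.22 g; ammonium chloride 105.44 mL; kanamycin 2.53 mL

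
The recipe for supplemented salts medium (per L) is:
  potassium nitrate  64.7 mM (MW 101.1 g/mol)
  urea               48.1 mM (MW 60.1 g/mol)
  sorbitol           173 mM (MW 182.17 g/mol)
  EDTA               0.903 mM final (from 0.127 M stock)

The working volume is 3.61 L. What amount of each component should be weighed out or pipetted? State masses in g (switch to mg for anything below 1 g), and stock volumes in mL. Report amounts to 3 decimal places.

potassium nitrate 23.614 g; urea 10.436 g; sorbitol 113.771 g; EDTA 25.668 mL

Scale factor relative to 1 L: 3.61.
potassium nitrate: 64.7 mmol/L × 101.1 g/mol × 3.61 L ÷ 1000 = 23.614 g
urea: 48.1 mmol/L × 60.1 g/mol × 3.61 L ÷ 1000 = 10.436 g
sorbitol: 173 mmol/L × 182.17 g/mol × 3.61 L ÷ 1000 = 113.771 g
EDTA: V = C2·V2/C1 = 0.903 mM × 3610 mL ÷ 127 mM = 25.668 mL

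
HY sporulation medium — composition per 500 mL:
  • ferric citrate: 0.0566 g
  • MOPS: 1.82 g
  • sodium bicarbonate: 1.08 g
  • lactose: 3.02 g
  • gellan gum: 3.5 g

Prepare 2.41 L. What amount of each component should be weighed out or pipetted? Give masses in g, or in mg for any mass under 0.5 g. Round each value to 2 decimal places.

ferric citrate 272.81 mg; MOPS 8.77 g; sodium bicarbonate 5.21 g; lactose 14.56 g; gellan gum 16.87 g

Ratio of target to recipe volume: 2410 / 500 = 4.82.
ferric citrate: 0.0566 g × (2410 mL / 500 mL) = 0.272812 g = 272.81 mg
MOPS: 1.82 g × (2410 mL / 500 mL) = 8.77 g
sodium bicarbonate: 1.08 g × (2410 mL / 500 mL) = 5.21 g
lactose: 3.02 g × (2410 mL / 500 mL) = 14.56 g
gellan gum: 3.5 g × (2410 mL / 500 mL) = 16.87 g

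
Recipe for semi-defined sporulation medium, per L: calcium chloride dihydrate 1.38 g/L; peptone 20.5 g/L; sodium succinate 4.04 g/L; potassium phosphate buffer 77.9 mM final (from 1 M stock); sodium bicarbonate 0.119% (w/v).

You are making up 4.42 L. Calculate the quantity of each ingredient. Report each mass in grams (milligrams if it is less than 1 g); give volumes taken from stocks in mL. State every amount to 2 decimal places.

calcium chloride dihydrate 6.10 g; peptone 90.61 g; sodium succinate 17.86 g; potassium phosphate buffer 344.32 mL; sodium bicarbonate 5.26 g

Working volume: 4.42 L.
calcium chloride dihydrate: 1.38 g/L × 4.42 L = 6.10 g
peptone: 20.5 g/L × 4.42 L = 90.61 g
sodium succinate: 4.04 g/L × 4.42 L = 17.86 g
potassium phosphate buffer: dilute stock: 77.9 mM × 4420 mL ÷ 1000 mM = 344.32 mL
sodium bicarbonate: 0.119% w/v = 1.19 g/L → 1.19 × 4.42 L = 5.26 g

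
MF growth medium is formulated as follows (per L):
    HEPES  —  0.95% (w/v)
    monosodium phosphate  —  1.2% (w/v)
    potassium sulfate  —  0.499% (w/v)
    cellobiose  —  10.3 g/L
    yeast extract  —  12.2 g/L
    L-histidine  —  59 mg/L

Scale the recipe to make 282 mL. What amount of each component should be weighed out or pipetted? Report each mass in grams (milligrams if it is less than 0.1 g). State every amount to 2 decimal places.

Working volume: 282 mL = 0.282 L.
HEPES: 0.95 g per 100 mL × 282 mL ÷ 100 = 2.68 g
monosodium phosphate: 1.2% w/v = 12 g/L → 12 × 0.282 L = 3.38 g
potassium sulfate: 0.499 g per 100 mL × 282 mL ÷ 100 = 1.41 g
cellobiose: 10.3 g/L × 0.282 L = 2.90 g
yeast extract: 12.2 g/L × 0.282 L = 3.44 g
L-histidine: 59 mg/L × 0.282 L = 16.64 mg

HEPES 2.68 g; monosodium phosphate 3.38 g; potassium sulfate 1.41 g; cellobiose 2.90 g; yeast extract 3.44 g; L-histidine 16.64 mg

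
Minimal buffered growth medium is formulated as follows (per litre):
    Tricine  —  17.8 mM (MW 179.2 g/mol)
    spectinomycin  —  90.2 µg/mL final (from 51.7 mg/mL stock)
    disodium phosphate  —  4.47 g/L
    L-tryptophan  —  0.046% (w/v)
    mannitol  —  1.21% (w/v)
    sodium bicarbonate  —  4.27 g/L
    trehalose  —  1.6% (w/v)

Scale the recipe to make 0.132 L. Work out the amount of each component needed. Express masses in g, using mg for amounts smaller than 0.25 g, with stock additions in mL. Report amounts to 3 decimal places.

Tricine 0.421 g; spectinomycin 0.230 mL; disodium phosphate 0.590 g; L-tryptophan 60.720 mg; mannitol 1.597 g; sodium bicarbonate 0.564 g; trehalose 2.112 g

Scale factor relative to 1 L: 0.132.
Tricine: 17.8 mmol/L × 179.2 g/mol × 0.132 L ÷ 1000 = 0.421 g
spectinomycin: C1V1 = C2V2 → 90.2 µg/mL × 132 mL ÷ 51700 µg/mL = 0.230 mL
disodium phosphate: 4.47 g/L × 0.132 L = 0.590 g
L-tryptophan: 0.046 g per 100 mL × 132 mL ÷ 100 = 0.06072 g = 60.720 mg
mannitol: 1.21 g per 100 mL × 132 mL ÷ 100 = 1.597 g
sodium bicarbonate: 4.27 g/L × 0.132 L = 0.564 g
trehalose: 1.6% w/v = 16 g/L → 16 × 0.132 L = 2.112 g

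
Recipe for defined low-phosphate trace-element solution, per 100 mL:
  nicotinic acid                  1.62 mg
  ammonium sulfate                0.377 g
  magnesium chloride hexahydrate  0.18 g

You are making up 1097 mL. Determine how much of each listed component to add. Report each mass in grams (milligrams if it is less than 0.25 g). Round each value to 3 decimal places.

nicotinic acid 17.771 mg; ammonium sulfate 4.136 g; magnesium chloride hexahydrate 1.975 g

Scale factor = 1097 mL / 100 mL = 10.97.
nicotinic acid: 1.62 mg × (1097 mL / 100 mL) = 17.771 mg
ammonium sulfate: 0.377 g × (1097 mL / 100 mL) = 4.136 g
magnesium chloride hexahydrate: 0.18 g × (1097 mL / 100 mL) = 1.975 g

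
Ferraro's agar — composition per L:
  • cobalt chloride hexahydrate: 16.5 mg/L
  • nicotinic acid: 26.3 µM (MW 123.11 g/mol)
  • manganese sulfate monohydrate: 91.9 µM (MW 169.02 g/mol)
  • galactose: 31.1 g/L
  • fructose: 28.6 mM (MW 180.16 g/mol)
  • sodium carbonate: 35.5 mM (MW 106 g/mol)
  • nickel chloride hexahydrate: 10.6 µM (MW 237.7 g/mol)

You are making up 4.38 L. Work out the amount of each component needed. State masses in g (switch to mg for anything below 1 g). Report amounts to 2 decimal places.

Working volume: 4.38 L.
cobalt chloride hexahydrate: 16.5 mg/L × 4.38 L = 72.27 mg
nicotinic acid: 26.3 µmol/L × 123.11 g/mol × 4.38 L ÷ 1000 = 14.18 mg
manganese sulfate monohydrate: 91.9 µmol/L × 169.02 g/mol × 4.38 L ÷ 1000 = 68.03 mg
galactose: 31.1 g/L × 4.38 L = 136.22 g
fructose: 28.6 mmol/L × 180.16 g/mol × 4.38 L ÷ 1000 = 22.57 g
sodium carbonate: 35.5 mmol/L × 106 g/mol × 4.38 L ÷ 1000 = 16.48 g
nickel chloride hexahydrate: 10.6 µmol/L × 237.7 g/mol × 4.38 L ÷ 1000 = 11.04 mg

cobalt chloride hexahydrate 72.27 mg; nicotinic acid 14.18 mg; manganese sulfate monohydrate 68.03 mg; galactose 136.22 g; fructose 22.57 g; sodium carbonate 16.48 g; nickel chloride hexahydrate 11.04 mg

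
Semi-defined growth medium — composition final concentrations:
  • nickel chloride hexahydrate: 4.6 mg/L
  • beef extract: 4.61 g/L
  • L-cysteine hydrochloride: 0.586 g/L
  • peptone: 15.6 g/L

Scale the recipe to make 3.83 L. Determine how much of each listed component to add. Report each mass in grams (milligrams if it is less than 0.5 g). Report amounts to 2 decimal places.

Scale factor relative to 1 L: 3.83.
nickel chloride hexahydrate: 4.6 mg/L × 3.83 L = 17.62 mg
beef extract: 4.61 g/L × 3.83 L = 17.66 g
L-cysteine hydrochloride: 0.586 g/L × 3.83 L = 2.24 g
peptone: 15.6 g/L × 3.83 L = 59.75 g

nickel chloride hexahydrate 17.62 mg; beef extract 17.66 g; L-cysteine hydrochloride 2.24 g; peptone 59.75 g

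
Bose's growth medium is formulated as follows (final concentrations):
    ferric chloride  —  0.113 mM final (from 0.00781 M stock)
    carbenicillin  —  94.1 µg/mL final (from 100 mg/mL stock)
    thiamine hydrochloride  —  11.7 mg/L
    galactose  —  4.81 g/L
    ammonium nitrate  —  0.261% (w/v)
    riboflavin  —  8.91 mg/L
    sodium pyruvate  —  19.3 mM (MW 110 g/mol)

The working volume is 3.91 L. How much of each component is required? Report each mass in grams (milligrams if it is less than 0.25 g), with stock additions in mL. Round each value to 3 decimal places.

ferric chloride 56.572 mL; carbenicillin 3.679 mL; thiamine hydrochloride 45.747 mg; galactose 18.807 g; ammonium nitrate 10.205 g; riboflavin 34.838 mg; sodium pyruvate 8.301 g

Scale factor relative to 1 L: 3.91.
ferric chloride: V = C2·V2/C1 = 0.113 mM × 3910 mL ÷ 7.81 mM = 56.572 mL
carbenicillin: dilute stock: 94.1 µg/mL × 3910 mL ÷ 100000 µg/mL = 3.679 mL
thiamine hydrochloride: 11.7 mg/L × 3.91 L = 45.747 mg
galactose: 4.81 g/L × 3.91 L = 18.807 g
ammonium nitrate: 0.261% w/v = 2.61 g/L → 2.61 × 3.91 L = 10.205 g
riboflavin: 8.91 mg/L × 3.91 L = 34.838 mg
sodium pyruvate: 19.3 mmol/L × 110 g/mol × 3.91 L ÷ 1000 = 8.301 g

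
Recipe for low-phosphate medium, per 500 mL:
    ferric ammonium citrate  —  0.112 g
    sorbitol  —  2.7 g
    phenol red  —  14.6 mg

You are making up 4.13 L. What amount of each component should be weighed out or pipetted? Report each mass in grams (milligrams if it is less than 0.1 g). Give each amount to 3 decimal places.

Scale factor = 4130 mL / 500 mL = 8.26.
ferric ammonium citrate: 0.112 g × (4130 mL / 500 mL) = 0.925 g
sorbitol: 2.7 g × (4130 mL / 500 mL) = 22.302 g
phenol red: 14.6 mg × (4130 mL / 500 mL) = 120.596 mg = 0.121 g

ferric ammonium citrate 0.925 g; sorbitol 22.302 g; phenol red 0.121 g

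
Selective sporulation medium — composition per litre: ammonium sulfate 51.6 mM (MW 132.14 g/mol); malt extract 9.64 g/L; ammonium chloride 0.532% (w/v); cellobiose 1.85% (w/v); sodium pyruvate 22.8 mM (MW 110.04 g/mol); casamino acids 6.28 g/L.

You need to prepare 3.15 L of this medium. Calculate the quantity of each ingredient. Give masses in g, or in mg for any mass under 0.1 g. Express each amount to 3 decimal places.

ammonium sulfate 21.478 g; malt extract 30.366 g; ammonium chloride 16.758 g; cellobiose 58.275 g; sodium pyruvate 7.903 g; casamino acids 19.782 g

Scale factor relative to 1 L: 3.15.
ammonium sulfate: 51.6 mmol/L × 132.14 g/mol × 3.15 L ÷ 1000 = 21.478 g
malt extract: 9.64 g/L × 3.15 L = 30.366 g
ammonium chloride: 0.532% w/v = 5.32 g/L → 5.32 × 3.15 L = 16.758 g
cellobiose: 1.85% w/v = 18.5 g/L → 18.5 × 3.15 L = 58.275 g
sodium pyruvate: 22.8 mmol/L × 110.04 g/mol × 3.15 L ÷ 1000 = 7.903 g
casamino acids: 6.28 g/L × 3.15 L = 19.782 g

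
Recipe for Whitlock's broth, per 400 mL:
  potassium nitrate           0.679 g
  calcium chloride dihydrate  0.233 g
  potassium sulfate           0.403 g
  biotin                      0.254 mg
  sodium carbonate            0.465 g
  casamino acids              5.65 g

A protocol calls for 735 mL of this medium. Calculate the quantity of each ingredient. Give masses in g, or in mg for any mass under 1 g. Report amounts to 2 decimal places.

potassium nitrate 1.25 g; calcium chloride dihydrate 428.14 mg; potassium sulfate 740.51 mg; biotin 0.47 mg; sodium carbonate 854.44 mg; casamino acids 10.38 g

Scale factor = 735 mL / 400 mL = 1.8375.
potassium nitrate: 0.679 g × (735 mL / 400 mL) = 1.25 g
calcium chloride dihydrate: 0.233 g × (735 mL / 400 mL) = 0.428138 g = 428.14 mg
potassium sulfate: 0.403 g × (735 mL / 400 mL) = 0.740513 g = 740.51 mg
biotin: 0.254 mg × (735 mL / 400 mL) = 0.47 mg
sodium carbonate: 0.465 g × (735 mL / 400 mL) = 0.854437 g = 854.44 mg
casamino acids: 5.65 g × (735 mL / 400 mL) = 10.38 g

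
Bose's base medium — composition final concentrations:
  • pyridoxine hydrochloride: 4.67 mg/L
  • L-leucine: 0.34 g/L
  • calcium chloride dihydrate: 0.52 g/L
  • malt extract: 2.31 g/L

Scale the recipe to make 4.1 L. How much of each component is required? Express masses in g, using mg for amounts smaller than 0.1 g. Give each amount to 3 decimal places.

Scale factor relative to 1 L: 4.1.
pyridoxine hydrochloride: 4.67 mg/L × 4.1 L = 19.147 mg
L-leucine: 0.34 g/L × 4.1 L = 1.394 g
calcium chloride dihydrate: 0.52 g/L × 4.1 L = 2.132 g
malt extract: 2.31 g/L × 4.1 L = 9.471 g

pyridoxine hydrochloride 19.147 mg; L-leucine 1.394 g; calcium chloride dihydrate 2.132 g; malt extract 9.471 g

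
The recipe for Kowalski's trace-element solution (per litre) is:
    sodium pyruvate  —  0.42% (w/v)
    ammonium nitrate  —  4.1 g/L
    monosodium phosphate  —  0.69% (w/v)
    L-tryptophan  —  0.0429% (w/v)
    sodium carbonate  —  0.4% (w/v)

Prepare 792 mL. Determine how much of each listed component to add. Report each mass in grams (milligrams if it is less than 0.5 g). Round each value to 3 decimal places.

Scale factor relative to 1 L: 0.792.
sodium pyruvate: 0.42 g per 100 mL × 792 mL ÷ 100 = 3.326 g
ammonium nitrate: 4.1 g/L × 0.792 L = 3.247 g
monosodium phosphate: 0.69% w/v = 6.9 g/L → 6.9 × 0.792 L = 5.465 g
L-tryptophan: 0.0429% w/v = 0.429 g/L → 0.429 × 0.792 L = 0.339768 g = 339.768 mg
sodium carbonate: 0.4% w/v = 4 g/L → 4 × 0.792 L = 3.168 g

sodium pyruvate 3.326 g; ammonium nitrate 3.247 g; monosodium phosphate 5.465 g; L-tryptophan 339.768 mg; sodium carbonate 3.168 g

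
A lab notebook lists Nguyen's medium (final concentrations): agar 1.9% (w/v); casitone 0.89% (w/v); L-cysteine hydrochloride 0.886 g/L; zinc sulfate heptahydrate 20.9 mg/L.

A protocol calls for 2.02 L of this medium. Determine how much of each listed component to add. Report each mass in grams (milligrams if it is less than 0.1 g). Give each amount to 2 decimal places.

agar 38.38 g; casitone 17.98 g; L-cysteine hydrochloride 1.79 g; zinc sulfate heptahydrate 42.22 mg

Scale factor relative to 1 L: 2.02.
agar: 1.9% w/v = 19 g/L → 19 × 2.02 L = 38.38 g
casitone: 0.89 g per 100 mL × 2020 mL ÷ 100 = 17.98 g
L-cysteine hydrochloride: 0.886 g/L × 2.02 L = 1.79 g
zinc sulfate heptahydrate: 20.9 mg/L × 2.02 L = 42.22 mg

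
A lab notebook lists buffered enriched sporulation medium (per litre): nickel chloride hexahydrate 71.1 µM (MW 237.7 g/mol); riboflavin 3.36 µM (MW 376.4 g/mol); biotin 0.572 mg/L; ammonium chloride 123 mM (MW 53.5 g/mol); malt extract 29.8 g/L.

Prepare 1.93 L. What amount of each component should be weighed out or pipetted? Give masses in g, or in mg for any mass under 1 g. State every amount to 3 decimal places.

Scale factor relative to 1 L: 1.93.
nickel chloride hexahydrate: 71.1 µmol/L × 237.7 g/mol × 1.93 L ÷ 1000 = 32.618 mg
riboflavin: 3.36 µmol/L × 376.4 g/mol × 1.93 L ÷ 1000 = 2.441 mg
biotin: 0.572 mg/L × 1.93 L = 1.104 mg
ammonium chloride: 123 mmol/L × 53.5 g/mol × 1.93 L ÷ 1000 = 12.700 g
malt extract: 29.8 g/L × 1.93 L = 57.514 g

nickel chloride hexahydrate 32.618 mg; riboflavin 2.441 mg; biotin 1.104 mg; ammonium chloride 12.700 g; malt extract 57.514 g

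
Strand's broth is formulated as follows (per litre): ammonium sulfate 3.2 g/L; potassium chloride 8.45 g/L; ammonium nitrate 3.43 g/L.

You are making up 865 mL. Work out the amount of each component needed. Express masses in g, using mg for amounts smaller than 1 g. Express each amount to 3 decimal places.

ammonium sulfate 2.768 g; potassium chloride 7.309 g; ammonium nitrate 2.967 g

Scale factor relative to 1 L: 0.865.
ammonium sulfate: 3.2 g/L × 0.865 L = 2.768 g
potassium chloride: 8.45 g/L × 0.865 L = 7.309 g
ammonium nitrate: 3.43 g/L × 0.865 L = 2.967 g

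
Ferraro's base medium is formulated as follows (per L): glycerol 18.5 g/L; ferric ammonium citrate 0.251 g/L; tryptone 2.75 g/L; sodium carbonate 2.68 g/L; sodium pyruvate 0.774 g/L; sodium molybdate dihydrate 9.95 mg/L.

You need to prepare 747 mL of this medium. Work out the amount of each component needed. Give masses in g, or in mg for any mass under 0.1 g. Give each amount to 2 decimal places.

glycerol 13.82 g; ferric ammonium citrate 0.19 g; tryptone 2.05 g; sodium carbonate 2.00 g; sodium pyruvate 0.58 g; sodium molybdate dihydrate 7.43 mg

Scale factor relative to 1 L: 0.747.
glycerol: 18.5 g/L × 0.747 L = 13.82 g
ferric ammonium citrate: 0.251 g/L × 0.747 L = 0.19 g
tryptone: 2.75 g/L × 0.747 L = 2.05 g
sodium carbonate: 2.68 g/L × 0.747 L = 2.00 g
sodium pyruvate: 0.774 g/L × 0.747 L = 0.58 g
sodium molybdate dihydrate: 9.95 mg/L × 0.747 L = 7.43 mg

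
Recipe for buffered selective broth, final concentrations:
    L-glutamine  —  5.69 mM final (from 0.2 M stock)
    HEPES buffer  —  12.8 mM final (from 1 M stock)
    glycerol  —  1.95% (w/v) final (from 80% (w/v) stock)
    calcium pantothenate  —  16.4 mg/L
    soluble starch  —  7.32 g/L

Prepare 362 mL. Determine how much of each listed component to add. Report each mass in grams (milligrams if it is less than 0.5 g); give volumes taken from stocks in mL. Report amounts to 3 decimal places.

Target volume = 362 mL = 0.362 L.
L-glutamine: dilute stock: 5.69 mM × 362 mL ÷ 200 mM = 10.299 mL
HEPES buffer: dilute stock: 12.8 mM × 362 mL ÷ 1000 mM = 4.634 mL
glycerol: V = C2·V2/C1 = 1.95% ÷ 80% × 362 mL = 8.824 mL
calcium pantothenate: 16.4 mg/L × 0.362 L = 5.937 mg
soluble starch: 7.32 g/L × 0.362 L = 2.650 g

L-glutamine 10.299 mL; HEPES buffer 4.634 mL; glycerol 8.824 mL; calcium pantothenate 5.937 mg; soluble starch 2.650 g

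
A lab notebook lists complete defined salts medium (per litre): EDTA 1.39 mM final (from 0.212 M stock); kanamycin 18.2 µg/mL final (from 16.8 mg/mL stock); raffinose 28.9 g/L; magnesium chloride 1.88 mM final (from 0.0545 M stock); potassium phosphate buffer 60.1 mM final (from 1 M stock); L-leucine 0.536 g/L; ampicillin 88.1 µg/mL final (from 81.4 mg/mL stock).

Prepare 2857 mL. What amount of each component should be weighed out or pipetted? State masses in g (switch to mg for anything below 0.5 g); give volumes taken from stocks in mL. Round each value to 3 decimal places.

EDTA 18.732 mL; kanamycin 3.095 mL; raffinose 82.567 g; magnesium chloride 98.553 mL; potassium phosphate buffer 171.706 mL; L-leucine 1.531 g; ampicillin 3.092 mL

Working volume: 2857 mL = 2.857 L.
EDTA: V = C2·V2/C1 = 1.39 mM × 2857 mL ÷ 212 mM = 18.732 mL
kanamycin: dilute stock: 18.2 µg/mL × 2857 mL ÷ 16800 µg/mL = 3.095 mL
raffinose: 28.9 g/L × 2.857 L = 82.567 g
magnesium chloride: dilute stock: 1.88 mM × 2857 mL ÷ 54.5 mM = 98.553 mL
potassium phosphate buffer: C1V1 = C2V2 → 60.1 mM × 2857 mL ÷ 1000 mM = 171.706 mL
L-leucine: 0.536 g/L × 2.857 L = 1.531 g
ampicillin: C1V1 = C2V2 → 88.1 µg/mL × 2857 mL ÷ 81400 µg/mL = 3.092 mL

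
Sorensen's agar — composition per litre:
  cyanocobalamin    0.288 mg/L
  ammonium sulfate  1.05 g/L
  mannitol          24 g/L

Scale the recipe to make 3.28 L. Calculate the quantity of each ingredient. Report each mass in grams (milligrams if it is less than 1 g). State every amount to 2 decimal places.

Working volume: 3.28 L.
cyanocobalamin: 0.288 mg/L × 3.28 L = 0.94 mg
ammonium sulfate: 1.05 g/L × 3.28 L = 3.44 g
mannitol: 24 g/L × 3.28 L = 78.72 g

cyanocobalamin 0.94 mg; ammonium sulfate 3.44 g; mannitol 78.72 g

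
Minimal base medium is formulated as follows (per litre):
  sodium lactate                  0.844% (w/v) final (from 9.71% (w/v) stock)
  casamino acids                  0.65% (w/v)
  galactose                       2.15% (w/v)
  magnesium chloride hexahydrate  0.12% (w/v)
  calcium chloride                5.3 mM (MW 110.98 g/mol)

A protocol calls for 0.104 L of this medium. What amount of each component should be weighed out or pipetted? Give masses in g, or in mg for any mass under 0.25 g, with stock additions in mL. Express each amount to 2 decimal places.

Working volume: 0.104 L.
sodium lactate: C1V1 = C2V2 → 0.844% ÷ 9.71% × 104 mL = 9.04 mL
casamino acids: 0.65% w/v = 6.5 g/L → 6.5 × 0.104 L = 0.68 g
galactose: 2.15 g per 100 mL × 104 mL ÷ 100 = 2.24 g
magnesium chloride hexahydrate: 0.12% w/v = 1.2 g/L → 1.2 × 0.104 L = 0.1248 g = 124.80 mg
calcium chloride: 5.3 mmol/L × 110.98 mg/mmol × 0.104 L = 61.17 mg

sodium lactate 9.04 mL; casamino acids 0.68 g; galactose 2.24 g; magnesium chloride hexahydrate 124.80 mg; calcium chloride 61.17 mg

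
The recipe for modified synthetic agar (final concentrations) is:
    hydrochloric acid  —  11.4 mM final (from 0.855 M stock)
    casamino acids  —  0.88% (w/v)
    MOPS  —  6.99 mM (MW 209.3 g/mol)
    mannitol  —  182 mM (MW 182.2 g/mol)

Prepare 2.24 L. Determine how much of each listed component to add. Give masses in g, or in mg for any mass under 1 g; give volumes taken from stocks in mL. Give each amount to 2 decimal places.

hydrochloric acid 29.87 mL; casamino acids 19.71 g; MOPS 3.28 g; mannitol 74.28 g

Working volume: 2.24 L.
hydrochloric acid: C1V1 = C2V2 → 11.4 mM × 2240 mL ÷ 855 mM = 29.87 mL
casamino acids: 0.88 g per 100 mL × 2240 mL ÷ 100 = 19.71 g
MOPS: 6.99 mmol/L × 209.3 g/mol × 2.24 L ÷ 1000 = 3.28 g
mannitol: 182 mmol/L × 182.2 g/mol × 2.24 L ÷ 1000 = 74.28 g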